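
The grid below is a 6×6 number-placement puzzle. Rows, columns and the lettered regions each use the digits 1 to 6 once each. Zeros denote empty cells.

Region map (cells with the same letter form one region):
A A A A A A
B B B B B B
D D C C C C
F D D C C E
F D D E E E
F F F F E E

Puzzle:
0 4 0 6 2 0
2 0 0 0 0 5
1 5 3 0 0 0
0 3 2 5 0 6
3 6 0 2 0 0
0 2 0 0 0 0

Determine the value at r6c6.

r1c1 = 5: row 1 has {2,4,6}; col 1 has {1,2,3}; region has {2,4,6} → only 5 remains.
r1c3 = 1: row 1 has {2,4,5,6}; col 3 has {2,3}; region has {2,4,5,6} → only 1 remains.
r1c6 = 3: row 1 has {1,2,4,5,6}; col 6 has {5,6}; region has {1,2,4,5,6} → only 3 remains.
r2c2 = 1: row 2 has {2,5}; col 2 has {2,3,4,5,6}; region has {2,5} → only 1 remains.
r3c4 = 4: row 3 has {1,3,5}; col 4 has {2,5,6}; region has {3,5} → only 4 remains.
r3c5 = 6: row 3 has {1,3,4,5}; col 5 has {2}; region has {3,4,5} → only 6 remains.
r3c6 = 2: row 3 has {1,3,4,5,6}; col 6 has {3,5,6}; region has {3,4,5,6} → only 2 remains.
r4c1 = 4: row 4 has {2,3,5,6}; col 1 has {1,2,3,5}; region has {2,3} → only 4 remains.
r4c5 = 1: row 4 has {2,3,4,5,6}; col 5 has {2,6}; region has {2,3,4,5,6} → only 1 remains.
r5c3 = 4: row 5 has {2,3,6}; col 3 has {1,2,3}; region has {1,2,3,5,6} → only 4 remains.
r5c5 = 5: row 5 has {2,3,4,6}; col 5 has {1,2,6}; region has {2,6} → only 5 remains.
r5c6 = 1: row 5 has {2,3,4,5,6}; col 6 has {2,3,5,6}; region has {2,5,6} → only 1 remains.
r6c1 = 6: row 6 has {2}; col 1 has {1,2,3,4,5}; region has {2,3,4} → only 6 remains.
r6c3 = 5: row 6 has {2,6}; col 3 has {1,2,3,4}; region has {2,3,4,6} → only 5 remains.
r6c4 = 1: row 6 has {2,5,6}; col 4 has {2,4,5,6}; region has {2,3,4,5,6} → only 1 remains.
r6c6 = 4: row 6 has {1,2,5,6}; col 6 has {1,2,3,5,6}; region has {1,2,5,6} → only 4 remains.

4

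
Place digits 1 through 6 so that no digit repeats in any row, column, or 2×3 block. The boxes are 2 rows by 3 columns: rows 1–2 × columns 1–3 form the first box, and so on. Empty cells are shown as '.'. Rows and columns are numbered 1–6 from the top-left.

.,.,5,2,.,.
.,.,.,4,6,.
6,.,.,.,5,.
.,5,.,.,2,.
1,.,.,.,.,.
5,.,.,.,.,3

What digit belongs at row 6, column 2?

row 1, column 6 = 1: row 1 has {2,5}; col 6 has {3}; box has {2,4,6} → only 1 remains.
row 2, column 6 = 5: row 2 has {4,6}; col 6 has {1,3}; box has {1,2,4,6} → only 5 remains.
row 3, column 6 = 4: row 3 has {5,6}; col 6 has {1,3,5}; box has {2,5} → only 4 remains.
row 4, column 6 = 6: row 4 has {2,5}; col 6 has {1,3,4,5}; box has {2,4,5} → only 6 remains.
row 5, column 5 = 4: row 5 has {1}; col 5 has {2,5,6}; box has {3} → only 4 remains.
row 5, column 6 = 2: row 5 has {1,4}; col 6 has {1,3,4,5,6}; box has {3,4} → only 2 remains.
row 6, column 5 = 1: row 6 has {3,5}; col 5 has {2,4,5,6}; box has {2,3,4} → only 1 remains.
row 1, column 5 = 3: row 1 has {1,2,5}; col 5 has {1,2,4,5,6}; box has {1,2,4,5,6} → only 3 remains.
row 6, column 4 = 6: row 6 has {1,3,5}; col 4 has {2,4}; box has {1,2,3,4} → only 6 remains.
row 1, column 1 = 4: row 1 has {1,2,3,5}; col 1 has {1,5,6}; box has {5} → only 4 remains.
row 1, column 2 = 6: row 1 has {1,2,3,4,5}; col 2 has {5}; box has {4,5} → only 6 remains.
row 4, column 1 = 3: row 4 has {2,5,6}; col 1 has {1,4,5,6}; box has {5,6} → only 3 remains.
row 4, column 4 = 1: row 4 has {2,3,5,6}; col 4 has {2,4,6}; box has {2,4,5,6} → only 1 remains.
row 5, column 2 = 3: row 5 has {1,2,4}; col 2 has {5,6}; box has {1,5} → only 3 remains.
row 5, column 3 = 6: row 5 has {1,2,3,4}; col 3 has {5}; box has {1,3,5} → only 6 remains.
row 5, column 4 = 5: row 5 has {1,2,3,4,6}; col 4 has {1,2,4,6}; box has {1,2,3,4,6} → only 5 remains.
row 2, column 1 = 2: row 2 has {4,5,6}; col 1 has {1,3,4,5,6}; box has {4,5,6} → only 2 remains.
row 2, column 2 = 1: row 2 has {2,4,5,6}; col 2 has {3,5,6}; box has {2,4,5,6} → only 1 remains.
row 2, column 3 = 3: row 2 has {1,2,4,5,6}; col 3 has {5,6}; box has {1,2,4,5,6} → only 3 remains.
row 3, column 2 = 2: row 3 has {4,5,6}; col 2 has {1,3,5,6}; box has {3,5,6} → only 2 remains.
row 3, column 3 = 1: row 3 has {2,4,5,6}; col 3 has {3,5,6}; box has {2,3,5,6} → only 1 remains.
row 3, column 4 = 3: row 3 has {1,2,4,5,6}; col 4 has {1,2,4,5,6}; box has {1,2,4,5,6} → only 3 remains.
row 4, column 3 = 4: row 4 has {1,2,3,5,6}; col 3 has {1,3,5,6}; box has {1,2,3,5,6} → only 4 remains.
row 6, column 2 = 4: row 6 has {1,3,5,6}; col 2 has {1,2,3,5,6}; box has {1,3,5,6} → only 4 remains.

4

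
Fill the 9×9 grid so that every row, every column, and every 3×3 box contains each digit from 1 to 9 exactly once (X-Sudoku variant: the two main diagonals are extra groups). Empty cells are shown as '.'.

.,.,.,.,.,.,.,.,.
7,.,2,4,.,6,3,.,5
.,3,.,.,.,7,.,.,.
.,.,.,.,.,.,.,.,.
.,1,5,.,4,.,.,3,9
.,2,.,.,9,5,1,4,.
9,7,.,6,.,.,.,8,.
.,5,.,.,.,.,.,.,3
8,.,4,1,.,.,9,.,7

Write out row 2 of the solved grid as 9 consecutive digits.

782416395

r5c1 = 6 (sole candidate).
r6c1 = 3 (sole candidate).
r6c4 = 7 (sole candidate).
r7c7 = 2 (sole candidate).
r9c2 = 6 (sole candidate).
r9c8 = 5 (sole candidate).
r1c1 = 1 (sole candidate).
r3c7 = 6 (sole candidate).
r4c1 = 4 (sole candidate).
r6c3 = 8 (sole candidate).
r6c9 = 6 (sole candidate).
r8c1 = 2 (sole candidate).
r8c3 = 1 (sole candidate).
r8c7 = 4 (sole candidate).
r8c8 = 6 (sole candidate).
r1c9 = 2 (sole candidate).
r3c1 = 5 (sole candidate).
r3c3 = 9 (sole candidate).
r3c8 = 1 (sole candidate).
r4c2 = 9 (sole candidate).
r4c3 = 7 (sole candidate).
r4c8 = 2 (sole candidate).
r4c9 = 8 (sole candidate).
r5c7 = 7 (sole candidate).
r7c3 = 3 (sole candidate).
r7c5 = 5 (sole candidate).
r7c6 = 4 (sole candidate).
r7c9 = 1 (sole candidate).
r1c3 = 6 (sole candidate).
r1c7 = 8 (sole candidate).
r2c2 = 8: row 2 has {2,3,4,5,6,7}; col 2 has {1,2,3,5,6,7,9}; box has {1,2,3,5,6,7,9}; main diagonal has {1,2,4,5,6,7,9} → only 8 remains.
r2c5 = 1: row 2 has {2,3,4,5,6,7,8}; col 5 has {4,5,9}; box has {4,6,7} → only 1 remains.
r2c8 = 9: row 2 has {1,2,3,4,5,6,7,8}; col 8 has {1,2,3,4,5,6,8}; box has {1,2,3,5,6,8}; anti-diagonal has {2,3,4,5,6,7,8} → only 9 remains.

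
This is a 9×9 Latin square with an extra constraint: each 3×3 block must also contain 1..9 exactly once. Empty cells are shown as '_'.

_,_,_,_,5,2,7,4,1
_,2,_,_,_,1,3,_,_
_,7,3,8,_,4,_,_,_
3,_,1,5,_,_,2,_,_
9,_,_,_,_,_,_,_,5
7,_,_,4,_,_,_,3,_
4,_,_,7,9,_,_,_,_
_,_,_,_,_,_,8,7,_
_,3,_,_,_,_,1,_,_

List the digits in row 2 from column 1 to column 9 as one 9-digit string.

r3c5 = 6 (sole candidate).
r2c4 = 9: row 2 has {1,2,3}; col 4 has {4,5,7,8}; box has {1,2,4,5,6,8} → only 9 remains.
r2c5 = 7: row 2 has {1,2,3,9}; col 5 has {5,6,9}; box has {1,2,4,5,6,8,9} → only 7 remains.
r4c5 = 8 (sole candidate).
r1c4 = 3 (sole candidate).
r2c3 = 4: in row 2, 4 can only go here (every other open cell in that row sees a 4).
r3c1 = 1 (hidden single in row 3).
r5c6 = 7 (hidden single in row 5).
r4c9 = 7 (hidden single in row 4).
r4c2 = 4 (hidden single in row 4).
r5c5 = 3 (hidden single in row 5).
r5c7 = 4 (hidden single in row 5).
r6c5 = 1 (hidden single in row 6).
r5c8 = 1 (hidden single in row 5).
r6c3 = 2 (hidden single in row 6).
r5c4 = 2 (hidden single in row 5).
r9c4 = 6 (sole candidate).
r8c4 = 1 (sole candidate).
r6c2 = 5 (hidden single in row 6).
r6c9 = 8 (hidden single in row 6).
r2c9 = 6: row 2 has {1,2,3,4,7,9}; col 9 has {1,5,7,8}; box has {1,3,4,7} → only 6 remains.
r7c2 = 1 (hidden single in row 7).
r9c3 = 7 (hidden single in row 9).
r2c8 = 8: in column 8, 8 can only go here (every other open cell in that column sees an 8).
r2c1 = 5: row 2 has {1,2,3,4,6,7,8,9}; col 1 has {1,3,4,7,9}; box has {1,2,3,4,7} → only 5 remains.

524971386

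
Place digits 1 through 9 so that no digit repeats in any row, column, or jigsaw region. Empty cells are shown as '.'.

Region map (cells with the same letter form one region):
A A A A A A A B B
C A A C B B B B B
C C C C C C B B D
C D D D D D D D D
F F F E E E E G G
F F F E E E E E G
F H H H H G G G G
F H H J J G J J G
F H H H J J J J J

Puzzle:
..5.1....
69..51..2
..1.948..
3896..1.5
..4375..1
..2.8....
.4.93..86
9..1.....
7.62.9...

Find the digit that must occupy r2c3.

3

r5c1 = 8: row 5 has {1,3,4,5,7}; col 1 has {3,6,7,9}; region has {2,4,7,9} → only 8 remains.
r5c2 = 6: row 5 has {1,3,4,5,7,8}; col 2 has {4,8,9}; region has {2,4,7,8,9} → only 6 remains.
r6c4 = 4: row 6 has {2,8}; col 4 has {1,2,3,6,9}; region has {3,5,7,8} → only 4 remains.
r6c6 = 6: row 6 has {2,4,8}; col 6 has {1,4,5,9}; region has {3,4,5,7,8} → only 6 remains.
r6c7 = 9: row 6 has {2,4,6,8}; col 7 has {1,8}; region has {3,4,5,6,7,8} → only 9 remains.
r6c8 = 1: row 6 has {2,4,6,8,9}; col 8 has {8}; region has {3,4,5,6,7,8,9} → only 1 remains.
r7c3 = 7: row 7 has {3,4,6,8,9}; col 3 has {1,2,4,5,6,9}; region has {2,3,4,6,9} → only 7 remains.
r7c6 = 2: row 7 has {3,4,6,7,8,9}; col 6 has {1,4,5,6,9}; region has {1,6,8} → only 2 remains.
r7c7 = 5: row 7 has {2,3,4,6,7,8,9}; col 7 has {1,8,9}; region has {1,2,6,8} → only 5 remains.
r8c2 = 5: row 8 has {1,9}; col 2 has {4,6,8,9}; region has {2,3,4,6,7,9} → only 5 remains.
r8c3 = 8: row 8 has {1,5,9}; col 3 has {1,2,4,5,6,7,9}; region has {2,3,4,5,6,7,9} → only 8 remains.
r9c2 = 1: row 9 has {2,6,7,9}; col 2 has {4,5,6,8,9}; region has {2,3,4,5,6,7,8,9} → only 1 remains.
r9c5 = 4: row 9 has {1,2,6,7,9}; col 5 has {1,3,5,7,8,9}; region has {1,9} → only 4 remains.
r9c7 = 3: row 9 has {1,2,4,6,7,9}; col 7 has {1,5,8,9}; region has {1,4,9} → only 3 remains.
r9c8 = 5: row 9 has {1,2,3,4,6,7,9}; col 8 has {1,8}; region has {1,3,4,9} → only 5 remains.
r9c9 = 8: row 9 has {1,2,3,4,5,6,7,9}; col 9 has {1,2,5,6}; region has {1,3,4,5,9} → only 8 remains.
r2c3 = 3: row 2 has {1,2,5,6,9}; col 3 has {1,2,4,5,6,7,8,9}; region has {1,5,9} → only 3 remains.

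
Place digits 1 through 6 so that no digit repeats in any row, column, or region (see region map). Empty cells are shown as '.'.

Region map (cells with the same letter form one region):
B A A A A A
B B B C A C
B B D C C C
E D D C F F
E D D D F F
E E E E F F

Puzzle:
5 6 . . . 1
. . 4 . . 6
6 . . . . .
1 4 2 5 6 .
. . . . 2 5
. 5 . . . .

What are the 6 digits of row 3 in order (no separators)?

row 1, column 3 = 3 (sole candidate).
row 1, column 5 = 4 (sole candidate).
row 2, column 5 = 5 (sole candidate).
row 4, column 6 = 3 (sole candidate).
row 6, column 3 = 6 (sole candidate).
row 6, column 5 = 1 (sole candidate).
row 6, column 6 = 4 (sole candidate).
row 1, column 4 = 2 (sole candidate).
row 3, column 5 = 3: row 3 has {6}; col 5 has {1,2,4,5,6}; region has {5,6} → only 3 remains.
row 3, column 6 = 2: row 3 has {3,6}; col 6 has {1,3,4,5,6}; region has {3,5,6} → only 2 remains.
row 5, column 3 = 1 (sole candidate).
row 6, column 4 = 3 (sole candidate).
row 2, column 4 = 1 (sole candidate).
row 3, column 2 = 1: row 3 has {2,3,6}; col 2 has {4,5,6}; region has {4,5,6} → only 1 remains.
row 3, column 3 = 5: row 3 has {1,2,3,6}; col 3 has {1,2,3,4,6}; region has {1,2,4} → only 5 remains.
row 3, column 4 = 4: row 3 has {1,2,3,5,6}; col 4 has {1,2,3,5}; region has {1,2,3,5,6} → only 4 remains.

615432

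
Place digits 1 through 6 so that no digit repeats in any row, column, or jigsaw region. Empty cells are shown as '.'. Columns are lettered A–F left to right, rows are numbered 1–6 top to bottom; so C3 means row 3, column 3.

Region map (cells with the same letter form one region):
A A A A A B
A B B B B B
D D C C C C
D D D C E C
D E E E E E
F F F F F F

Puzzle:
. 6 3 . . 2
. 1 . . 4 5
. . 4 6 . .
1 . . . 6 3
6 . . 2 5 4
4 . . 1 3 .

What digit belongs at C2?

A1 = 5: row 1 has {2,3,6}; col 1 has {1,4,6}; region has {3,6} → only 5 remains.
D1 = 4: row 1 has {2,3,5,6}; col 4 has {1,2,6}; region has {3,5,6} → only 4 remains.
E1 = 1: row 1 has {2,3,4,5,6}; col 5 has {3,4,5,6}; region has {3,4,5,6} → only 1 remains.
A2 = 2: row 2 has {1,4,5}; col 1 has {1,4,5,6}; region has {1,3,4,5,6} → only 2 remains.
C2 = 6: row 2 has {1,2,4,5}; col 3 has {3,4}; region has {1,2,4,5} → only 6 remains.

6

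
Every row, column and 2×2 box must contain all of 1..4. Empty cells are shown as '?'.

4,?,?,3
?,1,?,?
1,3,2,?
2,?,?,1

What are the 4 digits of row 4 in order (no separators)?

r1c2 = 2: row 1 has {3,4}; col 2 has {1,3}; box has {1,4} → only 2 remains.
r1c3 = 1: row 1 has {2,3,4}; col 3 has {2}; box has {3} → only 1 remains.
r2c1 = 3: row 2 has {1}; col 1 has {1,2,4}; box has {1,2,4} → only 3 remains.
r2c3 = 4: row 2 has {1,3}; col 3 has {1,2}; box has {1,3} → only 4 remains.
r2c4 = 2: row 2 has {1,3,4}; col 4 has {1,3}; box has {1,3,4} → only 2 remains.
r3c4 = 4: row 3 has {1,2,3}; col 4 has {1,2,3}; box has {1,2} → only 4 remains.
r4c2 = 4: row 4 has {1,2}; col 2 has {1,2,3}; box has {1,2,3} → only 4 remains.
r4c3 = 3: row 4 has {1,2,4}; col 3 has {1,2,4}; box has {1,2,4} → only 3 remains.

2431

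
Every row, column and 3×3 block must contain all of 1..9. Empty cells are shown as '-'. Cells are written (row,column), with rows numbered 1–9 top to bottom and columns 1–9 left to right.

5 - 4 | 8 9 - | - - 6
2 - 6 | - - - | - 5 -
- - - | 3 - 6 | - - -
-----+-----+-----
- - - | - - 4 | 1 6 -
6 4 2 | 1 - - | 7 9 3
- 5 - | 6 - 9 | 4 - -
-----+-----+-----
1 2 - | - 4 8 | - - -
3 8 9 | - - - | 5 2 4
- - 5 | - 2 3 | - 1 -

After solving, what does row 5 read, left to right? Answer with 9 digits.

642185793

(5,6) = 5: row 5 has {1,2,3,4,6,7,9}; col 6 has {3,4,6,8,9}; box has {1,4,6,9} → only 5 remains.
(6,8) = 8 (sole candidate).
(6,9) = 2 (sole candidate).
(7,3) = 7 (sole candidate).
(7,8) = 3 (sole candidate).
(7,9) = 9 (sole candidate).
(8,4) = 7 (sole candidate).
(8,6) = 1 (sole candidate).
(9,1) = 4 (sole candidate).
(9,2) = 6 (sole candidate).
(9,4) = 9 (sole candidate).
(9,7) = 8 (sole candidate).
(9,9) = 7 (sole candidate).
(1,8) = 7 (sole candidate).
(2,4) = 4 (sole candidate).
(2,6) = 7 (sole candidate).
(3,8) = 4 (sole candidate).
(4,4) = 2 (sole candidate).
(4,9) = 5 (sole candidate).
(5,5) = 8: row 5 has {1,2,3,4,5,6,7,9}; col 5 has {2,4,9}; box has {1,2,4,5,6,9} → only 8 remains.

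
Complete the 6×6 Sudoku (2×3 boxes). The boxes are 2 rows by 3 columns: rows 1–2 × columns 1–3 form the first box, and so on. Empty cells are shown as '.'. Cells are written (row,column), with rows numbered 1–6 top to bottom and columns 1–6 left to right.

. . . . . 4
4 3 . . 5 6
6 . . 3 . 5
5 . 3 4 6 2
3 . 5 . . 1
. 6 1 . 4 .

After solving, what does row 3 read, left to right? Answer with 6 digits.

624315

(2,3) = 2 (sole candidate).
(2,4) = 1 (sole candidate).
(3,3) = 4: row 3 has {3,5,6}; col 3 has {1,2,3,5}; box has {3,5,6} → only 4 remains.
(3,5) = 1: row 3 has {3,4,5,6}; col 5 has {4,5,6}; box has {2,3,4,5,6} → only 1 remains.
(4,2) = 1 (sole candidate).
(5,5) = 2 (sole candidate).
(6,1) = 2 (sole candidate).
(6,4) = 5 (sole candidate).
(6,6) = 3 (sole candidate).
(1,1) = 1 (sole candidate).
(1,2) = 5 (sole candidate).
(1,3) = 6 (sole candidate).
(1,4) = 2 (sole candidate).
(1,5) = 3 (sole candidate).
(3,2) = 2: row 3 has {1,3,4,5,6}; col 2 has {1,3,5,6}; box has {1,3,4,5,6} → only 2 remains.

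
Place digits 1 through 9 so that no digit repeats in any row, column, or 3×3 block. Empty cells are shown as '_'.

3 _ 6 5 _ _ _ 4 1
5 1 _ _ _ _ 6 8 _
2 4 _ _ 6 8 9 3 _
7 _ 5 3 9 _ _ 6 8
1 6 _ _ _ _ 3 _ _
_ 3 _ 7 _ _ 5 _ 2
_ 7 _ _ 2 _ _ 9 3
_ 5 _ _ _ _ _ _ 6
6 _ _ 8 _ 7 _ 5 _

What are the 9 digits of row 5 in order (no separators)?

168452379

r1c5 = 7 (sole candidate).
r1c7 = 2 (sole candidate).
r2c9 = 7 (sole candidate).
r3c3 = 7 (sole candidate).
r3c4 = 1 (sole candidate).
r3c9 = 5 (sole candidate).
r4c2 = 2 (sole candidate).
r5c8 = 7: row 5 has {1,3,6}; col 8 has {3,4,5,6,8,9}; box has {2,3,5,6,8} → only 7 remains.
r6c8 = 1 (sole candidate).
r8c8 = 2 (sole candidate).
r9c2 = 9 (sole candidate).
r9c9 = 4 (sole candidate).
r1c2 = 8 (sole candidate).
r1c6 = 9 (sole candidate).
r2c3 = 9 (sole candidate).
r4c7 = 4 (sole candidate).
r5c9 = 9: row 5 has {1,3,6,7}; col 9 has {1,2,3,4,5,6,7,8}; box has {1,2,3,4,5,6,7,8} → only 9 remains.
r9c7 = 1 (sole candidate).
r4c6 = 1 (sole candidate).
r7c7 = 8 (sole candidate).
r8c7 = 7 (sole candidate).
r9c5 = 3 (sole candidate).
r2c5 = 4 (sole candidate).
r6c5 = 8 (sole candidate).
r7c1 = 4 (sole candidate).
r7c3 = 1 (sole candidate).
r7c4 = 6 (sole candidate).
r7c6 = 5 (sole candidate).
r8c1 = 8 (sole candidate).
r8c3 = 3 (sole candidate).
r8c5 = 1 (sole candidate).
r8c6 = 4 (sole candidate).
r9c3 = 2 (sole candidate).
r2c4 = 2 (sole candidate).
r2c6 = 3 (sole candidate).
r5c4 = 4: row 5 has {1,3,6,7,9}; col 4 has {1,2,3,5,6,7,8}; box has {1,3,7,8,9} → only 4 remains.
r5c5 = 5: row 5 has {1,3,4,6,7,9}; col 5 has {1,2,3,4,6,7,8,9}; box has {1,3,4,7,8,9} → only 5 remains.
r5c6 = 2: row 5 has {1,3,4,5,6,7,9}; col 6 has {1,3,4,5,7,8,9}; box has {1,3,4,5,7,8,9} → only 2 remains.
r6c1 = 9 (sole candidate).
r6c3 = 4 (sole candidate).
r6c6 = 6 (sole candidate).
r8c4 = 9 (sole candidate).
r5c3 = 8: row 5 has {1,2,3,4,5,6,7,9}; col 3 has {1,2,3,4,5,6,7,9}; box has {1,2,3,4,5,6,7,9} → only 8 remains.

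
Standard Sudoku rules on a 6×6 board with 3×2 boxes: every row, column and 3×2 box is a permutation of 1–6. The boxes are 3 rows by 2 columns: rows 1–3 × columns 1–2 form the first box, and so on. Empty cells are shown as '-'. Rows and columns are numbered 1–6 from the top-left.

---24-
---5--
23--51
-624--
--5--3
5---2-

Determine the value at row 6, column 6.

row 1, column 6 = 6: row 1 has {2,4}; col 6 has {1,3}; box has {1,4,5} → only 6 remains.
row 2, column 5 = 3: row 2 has {5}; col 5 has {2,4,5}; box has {1,4,5,6} → only 3 remains.
row 2, column 6 = 2: row 2 has {3,5}; col 6 has {1,3,6}; box has {1,3,4,5,6} → only 2 remains.
row 3, column 4 = 6: row 3 has {1,2,3,5}; col 4 has {2,4,5}; box has {2,5} → only 6 remains.
row 4, column 5 = 1: row 4 has {2,4,6}; col 5 has {2,3,4,5}; box has {2,3} → only 1 remains.
row 4, column 6 = 5: row 4 has {1,2,4,6}; col 6 has {1,2,3,6}; box has {1,2,3} → only 5 remains.
row 5, column 4 = 1: row 5 has {3,5}; col 4 has {2,4,5,6}; box has {2,4,5} → only 1 remains.
row 5, column 5 = 6: row 5 has {1,3,5}; col 5 has {1,2,3,4,5}; box has {1,2,3,5} → only 6 remains.
row 6, column 4 = 3: row 6 has {2,5}; col 4 has {1,2,4,5,6}; box has {1,2,4,5} → only 3 remains.
row 6, column 6 = 4: row 6 has {2,3,5}; col 6 has {1,2,3,5,6}; box has {1,2,3,5,6} → only 4 remains.

4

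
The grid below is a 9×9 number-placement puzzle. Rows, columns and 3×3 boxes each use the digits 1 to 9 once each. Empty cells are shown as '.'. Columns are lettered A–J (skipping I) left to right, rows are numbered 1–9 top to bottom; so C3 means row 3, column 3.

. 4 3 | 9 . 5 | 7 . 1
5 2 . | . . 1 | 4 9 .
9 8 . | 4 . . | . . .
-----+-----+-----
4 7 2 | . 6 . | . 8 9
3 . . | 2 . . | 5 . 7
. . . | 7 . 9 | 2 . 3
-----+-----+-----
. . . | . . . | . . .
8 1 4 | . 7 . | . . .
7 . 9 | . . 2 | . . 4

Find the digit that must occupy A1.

6

A1 = 6: row 1 has {1,3,4,5,7,9}; col 1 has {3,4,5,7,8,9}; box has {2,3,4,5,8,9} → only 6 remains.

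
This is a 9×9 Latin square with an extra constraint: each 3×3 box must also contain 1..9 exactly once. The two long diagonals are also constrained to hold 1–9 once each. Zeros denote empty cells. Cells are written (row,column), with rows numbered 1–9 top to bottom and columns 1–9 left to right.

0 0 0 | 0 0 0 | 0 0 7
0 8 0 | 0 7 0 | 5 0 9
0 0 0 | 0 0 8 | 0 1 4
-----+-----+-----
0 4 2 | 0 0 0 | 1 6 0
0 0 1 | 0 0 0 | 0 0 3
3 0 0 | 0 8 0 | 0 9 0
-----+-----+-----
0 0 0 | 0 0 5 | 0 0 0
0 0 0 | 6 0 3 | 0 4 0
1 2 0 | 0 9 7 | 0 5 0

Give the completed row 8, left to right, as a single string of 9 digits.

(4,6) = 9: row 4 has {1,2,4,6}; col 6 has {3,5,7,8}; box has {8}; anti-diagonal has {1,7} → only 9 remains.
(8,2) = 5: row 8 has {3,4,6}; col 2 has {2,4,8}; box has {1,2}; anti-diagonal has {1,7,9} → only 5 remains.
(9,9) = 6: row 9 has {1,2,5,7,9}; col 9 has {3,4,7,9}; box has {4,5}; main diagonal has {4,8} → only 6 remains.
(5,5) = 2: row 5 has {1,3}; col 5 has {7,8,9}; box has {8,9}; main diagonal has {4,6,8}; anti-diagonal has {1,5,7,9} → only 2 remains.
(6,4) = 4: row 6 has {3,8,9}; col 4 has {6}; box has {2,8,9}; anti-diagonal has {1,2,5,7,9} → only 4 remains.
(6,6) = 1: row 6 has {3,4,8,9}; col 6 has {3,5,7,8,9}; box has {2,4,8,9}; main diagonal has {2,4,6,8} → only 1 remains.
(8,5) = 1: row 8 has {3,4,5,6}; col 5 has {2,7,8,9}; box has {3,5,6,7,9} → only 1 remains.
(9,4) = 8: row 9 has {1,2,5,6,7,9}; col 4 has {4,6}; box has {1,3,5,6,7,9} → only 8 remains.
(9,7) = 3: row 9 has {1,2,5,6,7,8,9}; col 7 has {1,5}; box has {4,5,6} → only 3 remains.
(2,8) = 3: row 2 has {5,7,8,9}; col 8 has {1,4,5,6,9}; box has {1,4,5,7,9}; anti-diagonal has {1,2,4,5,7,9} → only 3 remains.
(3,7) = 6: row 3 has {1,4,8}; col 7 has {1,3,5}; box has {1,3,4,5,7,9}; anti-diagonal has {1,2,3,4,5,7,9} → only 6 remains.
(5,6) = 6: row 5 has {1,2,3}; col 6 has {1,3,5,7,8,9}; box has {1,2,4,8,9} → only 6 remains.
(7,3) = 8: row 7 has {5}; col 3 has {1,2}; box has {1,2,5}; anti-diagonal has {1,2,3,4,5,6,7,9} → only 8 remains.
(7,4) = 2: row 7 has {5,8}; col 4 has {4,6,8}; box has {1,3,5,6,7,8,9} → only 2 remains.
(7,5) = 4: row 7 has {2,5,8}; col 5 has {1,2,7,8,9}; box has {1,2,3,5,6,7,8,9} → only 4 remains.
(7,8) = 7: row 7 has {2,4,5,8}; col 8 has {1,3,4,5,6,9}; box has {3,4,5,6} → only 7 remains.
(7,9) = 1: row 7 has {2,4,5,7,8}; col 9 has {3,4,6,7,9}; box has {3,4,5,6,7} → only 1 remains.
(9,3) = 4: row 9 has {1,2,3,5,6,7,8,9}; col 3 has {1,2,8}; box has {1,2,5,8} → only 4 remains.
(2,3) = 6: row 2 has {3,5,7,8,9}; col 3 has {1,2,4,8}; box has {8} → only 6 remains.
(2,4) = 1: row 2 has {3,5,6,7,8,9}; col 4 has {2,4,6,8}; box has {7,8} → only 1 remains.
(5,8) = 8: row 5 has {1,2,3,6}; col 8 has {1,3,4,5,6,7,9}; box has {1,3,6,9} → only 8 remains.
(7,7) = 9: row 7 has {1,2,4,5,7,8}; col 7 has {1,3,5,6}; box has {1,3,4,5,6,7}; main diagonal has {1,2,4,6,8} → only 9 remains.
(1,1) = 5: row 1 has {7}; col 1 has {1,3}; box has {6,8}; main diagonal has {1,2,4,6,8,9} → only 5 remains.
(1,8) = 2: row 1 has {5,7}; col 8 has {1,3,4,5,6,7,8,9}; box has {1,3,4,5,6,7,9} → only 2 remains.
(4,9) = 5: row 4 has {1,2,4,6,9}; col 9 has {1,3,4,6,7,9}; box has {1,3,6,8,9} → only 5 remains.
(6,9) = 2: row 6 has {1,3,4,8,9}; col 9 has {1,3,4,5,6,7,9}; box has {1,3,5,6,8,9} → only 2 remains.
(7,1) = 6: row 7 has {1,2,4,5,7,8,9}; col 1 has {1,3,5}; box has {1,2,4,5,8} → only 6 remains.
(7,2) = 3: row 7 has {1,2,4,5,6,7,8,9}; col 2 has {2,4,5,8}; box has {1,2,4,5,6,8} → only 3 remains.
(8,9) = 8: row 8 has {1,3,4,5,6}; col 9 has {1,2,3,4,5,6,7,9}; box has {1,3,4,5,6,7,9} → only 8 remains.
(1,6) = 4: row 1 has {2,5,7}; col 6 has {1,3,5,6,7,8,9}; box has {1,7,8} → only 4 remains.
(1,7) = 8: row 1 has {2,4,5,7}; col 7 has {1,3,5,6,9}; box has {1,2,3,4,5,6,7,9} → only 8 remains.
(2,6) = 2: row 2 has {1,3,5,6,7,8,9}; col 6 has {1,3,4,5,6,7,8,9}; box has {1,4,7,8} → only 2 remains.
(4,5) = 3: row 4 has {1,2,4,5,6,9}; col 5 has {1,2,4,7,8,9}; box has {1,2,4,6,8,9} → only 3 remains.
(6,7) = 7: row 6 has {1,2,3,4,8,9}; col 7 has {1,3,5,6,8,9}; box has {1,2,3,5,6,8,9} → only 7 remains.
(8,7) = 2: row 8 has {1,3,4,5,6,8}; col 7 has {1,3,5,6,7,8,9}; box has {1,3,4,5,6,7,8,9} → only 2 remains.
(1,5) = 6: row 1 has {2,4,5,7,8}; col 5 has {1,2,3,4,7,8,9}; box has {1,2,4,7,8} → only 6 remains.
(2,1) = 4: row 2 has {1,2,3,5,6,7,8,9}; col 1 has {1,3,5,6}; box has {5,6,8} → only 4 remains.
(3,5) = 5: row 3 has {1,4,6,8}; col 5 has {1,2,3,4,6,7,8,9}; box has {1,2,4,6,7,8} → only 5 remains.
(4,4) = 7: row 4 has {1,2,3,4,5,6,9}; col 4 has {1,2,4,6,8}; box has {1,2,3,4,6,8,9}; main diagonal has {1,2,4,5,6,8,9} → only 7 remains.
(5,4) = 5: row 5 has {1,2,3,6,8}; col 4 has {1,2,4,6,7,8}; box has {1,2,3,4,6,7,8,9} → only 5 remains.
(5,7) = 4: row 5 has {1,2,3,5,6,8}; col 7 has {1,2,3,5,6,7,8,9}; box has {1,2,3,5,6,7,8,9} → only 4 remains.
(6,2) = 6: row 6 has {1,2,3,4,7,8,9}; col 2 has {2,3,4,5,8}; box has {1,2,3,4} → only 6 remains.
(6,3) = 5: row 6 has {1,2,3,4,6,7,8,9}; col 3 has {1,2,4,6,8}; box has {1,2,3,4,6} → only 5 remains.
(3,3) = 3: row 3 has {1,4,5,6,8}; col 3 has {1,2,4,5,6,8}; box has {4,5,6,8}; main diagonal has {1,2,4,5,6,7,8,9} → only 3 remains.
(3,4) = 9: row 3 has {1,3,4,5,6,8}; col 4 has {1,2,4,5,6,7,8}; box has {1,2,4,5,6,7,8} → only 9 remains.
(4,1) = 8: row 4 has {1,2,3,4,5,6,7,9}; col 1 has {1,3,4,5,6}; box has {1,2,3,4,5,6} → only 8 remains.
(1,3) = 9: row 1 has {2,4,5,6,7,8}; col 3 has {1,2,3,4,5,6,8}; box has {3,4,5,6,8} → only 9 remains.
(1,4) = 3: row 1 has {2,4,5,6,7,8,9}; col 4 has {1,2,4,5,6,7,8,9}; box has {1,2,4,5,6,7,8,9} → only 3 remains.
(3,2) = 7: row 3 has {1,3,4,5,6,8,9}; col 2 has {2,3,4,5,6,8}; box has {3,4,5,6,8,9} → only 7 remains.
(5,2) = 9: row 5 has {1,2,3,4,5,6,8}; col 2 has {2,3,4,5,6,7,8}; box has {1,2,3,4,5,6,8} → only 9 remains.
(8,3) = 7: row 8 has {1,2,3,4,5,6,8}; col 3 has {1,2,3,4,5,6,8,9}; box has {1,2,3,4,5,6,8} → only 7 remains.
(1,2) = 1: row 1 has {2,3,4,5,6,7,8,9}; col 2 has {2,3,4,5,6,7,8,9}; box has {3,4,5,6,7,8,9} → only 1 remains.
(3,1) = 2: row 3 has {1,3,4,5,6,7,8,9}; col 1 has {1,3,4,5,6,8}; box has {1,3,4,5,6,7,8,9} → only 2 remains.
(5,1) = 7: row 5 has {1,2,3,4,5,6,8,9}; col 1 has {1,2,3,4,5,6,8}; box has {1,2,3,4,5,6,8,9} → only 7 remains.
(8,1) = 9: row 8 has {1,2,3,4,5,6,7,8}; col 1 has {1,2,3,4,5,6,7,8}; box has {1,2,3,4,5,6,7,8} → only 9 remains.

957613248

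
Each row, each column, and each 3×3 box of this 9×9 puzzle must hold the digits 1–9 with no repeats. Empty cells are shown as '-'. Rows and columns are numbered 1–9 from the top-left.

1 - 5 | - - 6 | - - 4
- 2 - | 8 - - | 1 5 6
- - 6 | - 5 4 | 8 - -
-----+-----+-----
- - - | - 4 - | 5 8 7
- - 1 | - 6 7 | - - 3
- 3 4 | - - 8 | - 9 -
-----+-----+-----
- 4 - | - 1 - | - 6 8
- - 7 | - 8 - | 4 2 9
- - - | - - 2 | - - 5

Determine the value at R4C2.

9

R3C9 = 2 (sole candidate).
R5C7 = 2 (sole candidate).
R5C8 = 4 (sole candidate).
R6C5 = 2 (sole candidate).
R6C7 = 6 (sole candidate).
R6C9 = 1 (sole candidate).
R6C4 = 5 (sole candidate).
R5C4 = 9 (sole candidate).
R6C1 = 7 (sole candidate).
R1C4 = 2 (hidden single in row 1).
R1C2 = 8 (hidden single in row 1).
R5C2 = 5 (sole candidate).
R5C1 = 8 (sole candidate).
R2C1 = 4 (hidden single in row 2).
R2C5 = 7 (hidden single in row 2).
R3C4 = 1 (hidden single in row 3).
R4C4 = 3 (sole candidate).
R4C6 = 1 (sole candidate).
R7C4 = 7 (sole candidate).
R7C7 = 3 (sole candidate).
R8C4 = 6 (sole candidate).
R9C4 = 4 (sole candidate).
R9C7 = 7 (sole candidate).
R9C8 = 1 (sole candidate).
R1C7 = 9 (sole candidate).
R8C2 = 1 (sole candidate).
R1C5 = 3 (sole candidate).
R1C8 = 7 (sole candidate).
R2C6 = 9 (sole candidate).
R3C8 = 3 (sole candidate).
R7C6 = 5 (sole candidate).
R8C6 = 3 (sole candidate).
R9C5 = 9 (sole candidate).
R2C3 = 3 (sole candidate).
R3C1 = 9 (sole candidate).
R3C2 = 7 (sole candidate).
R7C1 = 2 (sole candidate).
R7C3 = 9 (sole candidate).
R8C1 = 5 (sole candidate).
R9C2 = 6 (sole candidate).
R9C3 = 8 (sole candidate).
R4C1 = 6 (sole candidate).
R4C2 = 9: row 4 has {1,3,4,5,6,7,8}; col 2 has {1,2,3,4,5,6,7,8}; box has {1,3,4,5,6,7,8} → only 9 remains.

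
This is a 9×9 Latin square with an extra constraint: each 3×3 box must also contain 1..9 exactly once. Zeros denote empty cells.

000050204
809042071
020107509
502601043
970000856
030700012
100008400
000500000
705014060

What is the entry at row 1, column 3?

7

row 2, column 4 = 3 (sole candidate).
row 2, column 7 = 6 (sole candidate).
row 4, column 2 = 8 (sole candidate).
row 4, column 5 = 9 (sole candidate).
row 4, column 7 = 7 (sole candidate).
row 5, column 6 = 3 (sole candidate).
row 6, column 5 = 8 (sole candidate).
row 6, column 6 = 5 (sole candidate).
row 6, column 7 = 9 (sole candidate).
row 9, column 2 = 9 (sole candidate).
row 9, column 4 = 2 (sole candidate).
row 9, column 7 = 3 (sole candidate).
row 9, column 9 = 8 (sole candidate).
row 2, column 2 = 5 (sole candidate).
row 3, column 5 = 6 (sole candidate).
row 5, column 4 = 4 (sole candidate).
row 5, column 5 = 2 (sole candidate).
row 7, column 2 = 6 (sole candidate).
row 7, column 3 = 3 (sole candidate).
row 7, column 4 = 9 (sole candidate).
row 7, column 5 = 7 (sole candidate).
row 7, column 8 = 2 (sole candidate).
row 7, column 9 = 5 (sole candidate).
row 8, column 2 = 4 (sole candidate).
row 8, column 3 = 8 (sole candidate).
row 8, column 5 = 3 (sole candidate).
row 8, column 6 = 6 (sole candidate).
row 8, column 7 = 1 (sole candidate).
row 8, column 8 = 9 (sole candidate).
row 8, column 9 = 7 (sole candidate).
row 1, column 2 = 1 (sole candidate).
row 1, column 4 = 8 (sole candidate).
row 1, column 6 = 9 (sole candidate).
row 1, column 8 = 3 (sole candidate).
row 3, column 3 = 4 (sole candidate).
row 3, column 8 = 8 (sole candidate).
row 5, column 3 = 1 (sole candidate).
row 6, column 3 = 6 (sole candidate).
row 8, column 1 = 2 (sole candidate).
row 1, column 1 = 6 (sole candidate).
row 1, column 3 = 7: row 1 has {1,2,3,4,5,6,8,9}; col 3 has {1,2,3,4,5,6,8,9}; box has {1,2,4,5,6,8,9} → only 7 remains.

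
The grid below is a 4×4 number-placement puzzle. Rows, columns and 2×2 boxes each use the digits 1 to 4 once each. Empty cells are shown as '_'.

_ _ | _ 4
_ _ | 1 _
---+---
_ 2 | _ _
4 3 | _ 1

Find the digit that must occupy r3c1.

r1c2 = 1 (sole candidate).
r2c2 = 4 (sole candidate).
r3c1 = 1: row 3 has {2}; col 1 has {4}; box has {2,3,4} → only 1 remains.

1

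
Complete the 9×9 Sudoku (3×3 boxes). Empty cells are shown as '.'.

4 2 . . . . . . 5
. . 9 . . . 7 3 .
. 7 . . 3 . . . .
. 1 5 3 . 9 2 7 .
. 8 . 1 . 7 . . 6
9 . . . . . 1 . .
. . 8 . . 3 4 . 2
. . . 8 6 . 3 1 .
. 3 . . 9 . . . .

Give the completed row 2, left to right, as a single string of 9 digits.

569284731

R4C1 = 6: row 4 has {1,2,3,5,7,9}; col 1 has {4,9}; box has {1,5,8,9} → only 6 remains.
R6C2 = 4: row 6 has {1,9}; col 2 has {1,2,3,7,8}; box has {1,5,6,8,9} → only 4 remains.
R1C3 = 3: in row 1, 3 can only go here (every other open cell in that row sees a 3).
R5C3 = 2: row 5 has {1,6,7,8}; col 3 has {3,5,8,9}; box has {1,4,5,6,8,9} → only 2 remains.
R6C3 = 7: row 6 has {1,4,9}; col 3 has {2,3,5,8,9}; box has {1,2,4,5,6,8,9} → only 7 remains.
R8C3 = 4: row 8 has {1,3,6,8}; col 3 has {2,3,5,7,8,9}; box has {3,8} → only 4 remains.
R5C1 = 3: row 5 has {1,2,6,7,8}; col 1 has {4,6,9}; box has {1,2,4,5,6,7,8,9} → only 3 remains.
R6C9 = 3: in row 6, 3 can only go here (every other open cell in that row sees a 3).
R3C8 = 2: in column 8, 2 can only go here (every other open cell in that column sees a 2).
R5C8 = 4: in column 8, 4 can only go here (every other open cell in that column sees a 4).
R4C9 = 8: row 4 has {1,2,3,5,6,7,9}; col 9 has {2,3,5,6}; box has {1,2,3,4,6,7} → only 8 remains.
R5C5 = 5: row 5 has {1,2,3,4,6,7,8}; col 5 has {3,6,9}; box has {1,3,7,9} → only 5 remains.
R5C7 = 9: row 5 has {1,2,3,4,5,6,7,8}; col 7 has {1,2,3,4,7}; box has {1,2,3,4,6,7,8} → only 9 remains.
R6C8 = 5: row 6 has {1,3,4,7,9}; col 8 has {1,2,3,4,7}; box has {1,2,3,4,6,7,8,9} → only 5 remains.
R9C9 = 7: row 9 has {3,9}; col 9 has {2,3,5,6,8}; box has {1,2,3,4} → only 7 remains.
R4C5 = 4: row 4 has {1,2,3,5,6,7,8,9}; col 5 has {3,5,6,9}; box has {1,3,5,7,9} → only 4 remains.
R8C9 = 9: row 8 has {1,3,4,6,8}; col 9 has {2,3,5,6,7,8}; box has {1,2,3,4,7} → only 9 remains.
R7C8 = 6: row 7 has {2,3,4,8}; col 8 has {1,2,3,4,5,7}; box has {1,2,3,4,7,9} → only 6 remains.
R8C2 = 5: row 8 has {1,3,4,6,8,9}; col 2 has {1,2,3,4,7,8}; box has {3,4,8} → only 5 remains.
R8C6 = 2: row 8 has {1,3,4,5,6,8,9}; col 6 has {3,7,9}; box has {3,6,8,9} → only 2 remains.
R9C8 = 8: row 9 has {3,7,9}; col 8 has {1,2,3,4,5,6,7}; box has {1,2,3,4,6,7,9} → only 8 remains.
R1C8 = 9: row 1 has {2,3,4,5}; col 8 has {1,2,3,4,5,6,7,8}; box has {2,3,5,7} → only 9 remains.
R2C2 = 6: row 2 has {3,7,9}; col 2 has {1,2,3,4,5,7,8}; box has {2,3,4,7,9} → only 6 remains.
R3C3 = 1: row 3 has {2,3,7}; col 3 has {2,3,4,5,7,8,9}; box has {2,3,4,6,7,9} → only 1 remains.
R3C9 = 4: row 3 has {1,2,3,7}; col 9 has {2,3,5,6,7,8,9}; box has {2,3,5,7,9} → only 4 remains.
R7C2 = 9: row 7 has {2,3,4,6,8}; col 2 has {1,2,3,4,5,6,7,8}; box has {3,4,5,8} → only 9 remains.
R8C1 = 7: row 8 has {1,2,3,4,5,6,8,9}; col 1 has {3,4,6,9}; box has {3,4,5,8,9} → only 7 remains.
R9C3 = 6: row 9 has {3,7,8,9}; col 3 has {1,2,3,4,5,7,8,9}; box has {3,4,5,7,8,9} → only 6 remains.
R9C7 = 5: row 9 has {3,6,7,8,9}; col 7 has {1,2,3,4,7,9}; box has {1,2,3,4,6,7,8,9} → only 5 remains.
R2C9 = 1: row 2 has {3,6,7,9}; col 9 has {2,3,4,5,6,7,8,9}; box has {2,3,4,5,7,9} → only 1 remains.
R7C1 = 1: row 7 has {2,3,4,6,8,9}; col 1 has {3,4,6,7,9}; box has {3,4,5,6,7,8,9} → only 1 remains.
R7C5 = 7: row 7 has {1,2,3,4,6,8,9}; col 5 has {3,4,5,6,9}; box has {2,3,6,8,9} → only 7 remains.
R9C1 = 2: row 9 has {3,5,6,7,8,9}; col 1 has {1,3,4,6,7,9}; box has {1,3,4,5,6,7,8,9} → only 2 remains.
R9C4 = 4: row 9 has {2,3,5,6,7,8,9}; col 4 has {1,3,8}; box has {2,3,6,7,8,9} → only 4 remains.
R9C6 = 1: row 9 has {2,3,4,5,6,7,8,9}; col 6 has {2,3,7,9}; box has {2,3,4,6,7,8,9} → only 1 remains.
R7C4 = 5: row 7 has {1,2,3,4,6,7,8,9}; col 4 has {1,3,4,8}; box has {1,2,3,4,6,7,8,9} → only 5 remains.
R2C4 = 2: row 2 has {1,3,6,7,9}; col 4 has {1,3,4,5,8}; box has {3} → only 2 remains.
R2C5 = 8: row 2 has {1,2,3,6,7,9}; col 5 has {3,4,5,6,7,9}; box has {2,3} → only 8 remains.
R6C4 = 6: row 6 has {1,3,4,5,7,9}; col 4 has {1,2,3,4,5,8}; box has {1,3,4,5,7,9} → only 6 remains.
R6C5 = 2: row 6 has {1,3,4,5,6,7,9}; col 5 has {3,4,5,6,7,8,9}; box has {1,3,4,5,6,7,9} → only 2 remains.
R6C6 = 8: row 6 has {1,2,3,4,5,6,7,9}; col 6 has {1,2,3,7,9}; box has {1,2,3,4,5,6,7,9} → only 8 remains.
R1C4 = 7: row 1 has {2,3,4,5,9}; col 4 has {1,2,3,4,5,6,8}; box has {2,3,8} → only 7 remains.
R1C5 = 1: row 1 has {2,3,4,5,7,9}; col 5 has {2,3,4,5,6,7,8,9}; box has {2,3,7,8} → only 1 remains.
R1C6 = 6: row 1 has {1,2,3,4,5,7,9}; col 6 has {1,2,3,7,8,9}; box has {1,2,3,7,8} → only 6 remains.
R1C7 = 8: row 1 has {1,2,3,4,5,6,7,9}; col 7 has {1,2,3,4,5,7,9}; box has {1,2,3,4,5,7,9} → only 8 remains.
R2C1 = 5: row 2 has {1,2,3,6,7,8,9}; col 1 has {1,2,3,4,6,7,9}; box has {1,2,3,4,6,7,9} → only 5 remains.
R2C6 = 4: row 2 has {1,2,3,5,6,7,8,9}; col 6 has {1,2,3,6,7,8,9}; box has {1,2,3,6,7,8} → only 4 remains.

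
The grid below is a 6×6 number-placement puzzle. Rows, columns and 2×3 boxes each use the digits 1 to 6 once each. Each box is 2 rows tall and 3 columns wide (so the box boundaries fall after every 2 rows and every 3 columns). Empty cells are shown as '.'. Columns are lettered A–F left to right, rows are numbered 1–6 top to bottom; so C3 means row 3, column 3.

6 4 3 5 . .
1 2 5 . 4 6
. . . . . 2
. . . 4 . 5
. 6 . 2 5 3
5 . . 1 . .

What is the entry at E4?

3

F1 = 1: row 1 has {3,4,5,6}; col 6 has {2,3,5,6}; box has {4,5,6} → only 1 remains.
D2 = 3: row 2 has {1,2,4,5,6}; col 4 has {1,2,4,5}; box has {1,4,5,6} → only 3 remains.
D3 = 6: row 3 has {2}; col 4 has {1,2,3,4,5}; box has {2,4,5} → only 6 remains.
A5 = 4: row 5 has {2,3,5,6}; col 1 has {1,5,6}; box has {5,6} → only 4 remains.
C5 = 1: row 5 has {2,3,4,5,6}; col 3 has {3,5}; box has {4,5,6} → only 1 remains.
B6 = 3: row 6 has {1,5}; col 2 has {2,4,6}; box has {1,4,5,6} → only 3 remains.
C6 = 2: row 6 has {1,3,5}; col 3 has {1,3,5}; box has {1,3,4,5,6} → only 2 remains.
E6 = 6: row 6 has {1,2,3,5}; col 5 has {4,5}; box has {1,2,3,5} → only 6 remains.
F6 = 4: row 6 has {1,2,3,5,6}; col 6 has {1,2,3,5,6}; box has {1,2,3,5,6} → only 4 remains.
E1 = 2: row 1 has {1,3,4,5,6}; col 5 has {4,5,6}; box has {1,3,4,5,6} → only 2 remains.
A3 = 3: row 3 has {2,6}; col 1 has {1,4,5,6}; box has {} → only 3 remains.
C3 = 4: row 3 has {2,3,6}; col 3 has {1,2,3,5}; box has {3} → only 4 remains.
E3 = 1: row 3 has {2,3,4,6}; col 5 has {2,4,5,6}; box has {2,4,5,6} → only 1 remains.
A4 = 2: row 4 has {4,5}; col 1 has {1,3,4,5,6}; box has {3,4} → only 2 remains.
B4 = 1: row 4 has {2,4,5}; col 2 has {2,3,4,6}; box has {2,3,4} → only 1 remains.
C4 = 6: row 4 has {1,2,4,5}; col 3 has {1,2,3,4,5}; box has {1,2,3,4} → only 6 remains.
E4 = 3: row 4 has {1,2,4,5,6}; col 5 has {1,2,4,5,6}; box has {1,2,4,5,6} → only 3 remains.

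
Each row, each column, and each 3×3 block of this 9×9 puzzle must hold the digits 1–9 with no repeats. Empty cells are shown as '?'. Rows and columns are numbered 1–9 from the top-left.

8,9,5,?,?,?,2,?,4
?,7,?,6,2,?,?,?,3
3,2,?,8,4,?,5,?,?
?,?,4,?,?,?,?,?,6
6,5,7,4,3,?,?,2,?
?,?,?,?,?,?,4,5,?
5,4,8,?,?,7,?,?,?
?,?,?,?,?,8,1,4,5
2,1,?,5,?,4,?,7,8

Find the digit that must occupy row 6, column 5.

row 2, column 3 = 1 (sole candidate).
row 3, column 3 = 6 (sole candidate).
row 2, column 1 = 4 (sole candidate).
row 1, column 8 = 6 (hidden single in row 1).
row 2, column 6 = 5 (hidden single in row 2).
row 3, column 9 = 7 (hidden single in row 3).
row 4, column 5 = 5 (hidden single in row 4).
row 5, column 7 = 8 (hidden single in row 5).
row 2, column 7 = 9 (sole candidate).
row 2, column 8 = 8 (sole candidate).
row 3, column 8 = 1 (sole candidate).
row 3, column 6 = 9 (sole candidate).
row 5, column 6 = 1 (sole candidate).
row 5, column 9 = 9 (sole candidate).
row 6, column 9 = 1 (sole candidate).
row 7, column 9 = 2 (sole candidate).
row 1, column 6 = 3 (sole candidate).
row 4, column 6 = 2 (sole candidate).
row 4, column 8 = 3 (sole candidate).
row 6, column 1 = 9 (sole candidate).
row 6, column 4 = 7 (sole candidate).
row 6, column 6 = 6 (sole candidate).
row 7, column 8 = 9 (sole candidate).
row 8, column 1 = 7 (sole candidate).
row 1, column 4 = 1 (sole candidate).
row 1, column 5 = 7 (sole candidate).
row 4, column 1 = 1 (sole candidate).
row 4, column 2 = 8 (sole candidate).
row 4, column 4 = 9 (sole candidate).
row 4, column 7 = 7 (sole candidate).
row 6, column 2 = 3 (sole candidate).
row 6, column 3 = 2 (sole candidate).
row 6, column 5 = 8: row 6 has {1,2,3,4,5,6,7,9}; col 5 has {2,3,4,5,7}; box has {1,2,3,4,5,6,7,9} → only 8 remains.

8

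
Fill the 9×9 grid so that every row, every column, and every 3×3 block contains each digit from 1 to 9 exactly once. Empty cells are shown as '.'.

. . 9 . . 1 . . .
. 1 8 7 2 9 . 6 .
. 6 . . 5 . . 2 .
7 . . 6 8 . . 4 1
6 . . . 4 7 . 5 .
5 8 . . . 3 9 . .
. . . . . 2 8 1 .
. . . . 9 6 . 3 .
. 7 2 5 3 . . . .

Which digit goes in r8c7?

7

r1c5 = 6 (sole candidate).
r4c3 = 3 (sole candidate).
r4c6 = 5 (sole candidate).
r4c7 = 2 (sole candidate).
r5c3 = 1 (sole candidate).
r5c7 = 3 (sole candidate).
r5c9 = 8 (sole candidate).
r6c3 = 4 (sole candidate).
r6c5 = 1 (sole candidate).
r6c8 = 7 (sole candidate).
r6c9 = 6 (sole candidate).
r7c4 = 4 (sole candidate).
r7c5 = 7 (sole candidate).
r8c3 = 5 (sole candidate).
r9c6 = 8 (sole candidate).
r9c8 = 9 (sole candidate).
r9c9 = 4 (sole candidate).
r1c8 = 8 (sole candidate).
r3c3 = 7 (sole candidate).
r3c6 = 4 (sole candidate).
r3c7 = 1 (sole candidate).
r4c2 = 9 (sole candidate).
r5c2 = 2 (sole candidate).
r5c4 = 9 (sole candidate).
r6c4 = 2 (sole candidate).
r7c2 = 3 (sole candidate).
r7c3 = 6 (sole candidate).
r7c9 = 5 (sole candidate).
r8c2 = 4 (sole candidate).
r8c4 = 1 (sole candidate).
r8c7 = 7: row 8 has {1,3,4,5,6,9}; col 7 has {1,2,3,8,9}; box has {1,3,4,5,8,9} → only 7 remains.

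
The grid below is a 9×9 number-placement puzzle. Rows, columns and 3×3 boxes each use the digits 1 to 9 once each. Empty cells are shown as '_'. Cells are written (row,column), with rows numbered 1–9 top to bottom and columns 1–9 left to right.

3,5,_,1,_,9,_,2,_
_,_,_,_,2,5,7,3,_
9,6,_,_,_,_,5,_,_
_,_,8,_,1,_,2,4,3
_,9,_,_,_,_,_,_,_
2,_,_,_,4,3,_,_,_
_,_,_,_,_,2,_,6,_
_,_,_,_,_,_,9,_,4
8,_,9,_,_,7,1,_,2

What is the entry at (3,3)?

2

(4,2) = 7: row 4 has {1,2,3,4,8}; col 2 has {5,6,9}; box has {2,8,9} → only 7 remains.
(4,6) = 6: row 4 has {1,2,3,4,7,8}; col 6 has {2,3,5,7,9}; box has {1,3,4} → only 6 remains.
(5,6) = 8: row 5 has {9}; col 6 has {2,3,5,6,7,9}; box has {1,3,4,6} → only 8 remains.
(5,7) = 6: row 5 has {8,9}; col 7 has {1,2,5,7,9}; box has {2,3,4} → only 6 remains.
(6,2) = 1: row 6 has {2,3,4}; col 2 has {5,6,7,9}; box has {2,7,8,9} → only 1 remains.
(6,7) = 8: row 6 has {1,2,3,4}; col 7 has {1,2,5,6,7,9}; box has {2,3,4,6} → only 8 remains.
(7,7) = 3: row 7 has {2,6}; col 7 has {1,2,5,6,7,8,9}; box has {1,2,4,6,9} → only 3 remains.
(8,6) = 1: row 8 has {4,9}; col 6 has {2,3,5,6,7,8,9}; box has {2,7} → only 1 remains.
(9,8) = 5: row 9 has {1,2,7,8,9}; col 8 has {2,3,4,6}; box has {1,2,3,4,6,9} → only 5 remains.
(1,7) = 4: row 1 has {1,2,3,5,9}; col 7 has {1,2,3,5,6,7,8,9}; box has {2,3,5,7} → only 4 remains.
(3,6) = 4: row 3 has {5,6,9}; col 6 has {1,2,3,5,6,7,8,9}; box has {1,2,5,9} → only 4 remains.
(4,1) = 5: row 4 has {1,2,3,4,6,7,8}; col 1 has {2,3,8,9}; box has {1,2,7,8,9} → only 5 remains.
(4,4) = 9: row 4 has {1,2,3,4,5,6,7,8}; col 4 has {1}; box has {1,3,4,6,8} → only 9 remains.
(5,1) = 4: row 5 has {6,8,9}; col 1 has {2,3,5,8,9}; box has {1,2,5,7,8,9} → only 4 remains.
(5,3) = 3: row 5 has {4,6,8,9}; col 3 has {8,9}; box has {1,2,4,5,7,8,9} → only 3 remains.
(6,3) = 6: row 6 has {1,2,3,4,8}; col 3 has {3,8,9}; box has {1,2,3,4,5,7,8,9} → only 6 remains.
(7,2) = 4: row 7 has {2,3,6}; col 2 has {1,5,6,7,9}; box has {8,9} → only 4 remains.
(9,2) = 3: row 9 has {1,2,5,7,8,9}; col 2 has {1,4,5,6,7,9}; box has {4,8,9} → only 3 remains.
(9,5) = 6: row 9 has {1,2,3,5,7,8,9}; col 5 has {1,2,4}; box has {1,2,7} → only 6 remains.
(1,3) = 7: row 1 has {1,2,3,4,5,9}; col 3 has {3,6,8,9}; box has {3,5,6,9} → only 7 remains.
(1,5) = 8: row 1 has {1,2,3,4,5,7,9}; col 5 has {1,2,4,6}; box has {1,2,4,5,9} → only 8 remains.
(1,9) = 6: row 1 has {1,2,3,4,5,7,8,9}; col 9 has {2,3,4}; box has {2,3,4,5,7} → only 6 remains.
(2,1) = 1: row 2 has {2,3,5,7}; col 1 has {2,3,4,5,8,9}; box has {3,5,6,7,9} → only 1 remains.
(2,2) = 8: row 2 has {1,2,3,5,7}; col 2 has {1,3,4,5,6,7,9}; box has {1,3,5,6,7,9} → only 8 remains.
(2,3) = 4: row 2 has {1,2,3,5,7,8}; col 3 has {3,6,7,8,9}; box has {1,3,5,6,7,8,9} → only 4 remains.
(2,4) = 6: row 2 has {1,2,3,4,5,7,8}; col 4 has {1,9}; box has {1,2,4,5,8,9} → only 6 remains.
(2,9) = 9: row 2 has {1,2,3,4,5,6,7,8}; col 9 has {2,3,4,6}; box has {2,3,4,5,6,7} → only 9 remains.
(3,3) = 2: row 3 has {4,5,6,9}; col 3 has {3,4,6,7,8,9}; box has {1,3,4,5,6,7,8,9} → only 2 remains.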